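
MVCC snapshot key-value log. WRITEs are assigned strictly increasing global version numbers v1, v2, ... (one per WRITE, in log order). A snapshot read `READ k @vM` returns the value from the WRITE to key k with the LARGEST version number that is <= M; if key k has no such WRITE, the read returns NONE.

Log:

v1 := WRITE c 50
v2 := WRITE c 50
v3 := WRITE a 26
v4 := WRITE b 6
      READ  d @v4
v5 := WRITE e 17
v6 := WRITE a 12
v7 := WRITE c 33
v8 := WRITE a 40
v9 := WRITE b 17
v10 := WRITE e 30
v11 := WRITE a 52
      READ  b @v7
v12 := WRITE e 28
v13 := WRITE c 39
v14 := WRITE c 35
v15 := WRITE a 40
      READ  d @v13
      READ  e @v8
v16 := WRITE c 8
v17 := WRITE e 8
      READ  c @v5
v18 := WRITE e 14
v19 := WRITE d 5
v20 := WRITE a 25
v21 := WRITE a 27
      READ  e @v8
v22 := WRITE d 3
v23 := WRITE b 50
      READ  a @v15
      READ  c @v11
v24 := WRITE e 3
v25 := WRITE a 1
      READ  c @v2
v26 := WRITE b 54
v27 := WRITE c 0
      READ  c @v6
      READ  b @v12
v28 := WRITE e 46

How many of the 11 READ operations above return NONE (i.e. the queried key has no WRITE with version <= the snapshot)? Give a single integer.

v1: WRITE c=50  (c history now [(1, 50)])
v2: WRITE c=50  (c history now [(1, 50), (2, 50)])
v3: WRITE a=26  (a history now [(3, 26)])
v4: WRITE b=6  (b history now [(4, 6)])
READ d @v4: history=[] -> no version <= 4 -> NONE
v5: WRITE e=17  (e history now [(5, 17)])
v6: WRITE a=12  (a history now [(3, 26), (6, 12)])
v7: WRITE c=33  (c history now [(1, 50), (2, 50), (7, 33)])
v8: WRITE a=40  (a history now [(3, 26), (6, 12), (8, 40)])
v9: WRITE b=17  (b history now [(4, 6), (9, 17)])
v10: WRITE e=30  (e history now [(5, 17), (10, 30)])
v11: WRITE a=52  (a history now [(3, 26), (6, 12), (8, 40), (11, 52)])
READ b @v7: history=[(4, 6), (9, 17)] -> pick v4 -> 6
v12: WRITE e=28  (e history now [(5, 17), (10, 30), (12, 28)])
v13: WRITE c=39  (c history now [(1, 50), (2, 50), (7, 33), (13, 39)])
v14: WRITE c=35  (c history now [(1, 50), (2, 50), (7, 33), (13, 39), (14, 35)])
v15: WRITE a=40  (a history now [(3, 26), (6, 12), (8, 40), (11, 52), (15, 40)])
READ d @v13: history=[] -> no version <= 13 -> NONE
READ e @v8: history=[(5, 17), (10, 30), (12, 28)] -> pick v5 -> 17
v16: WRITE c=8  (c history now [(1, 50), (2, 50), (7, 33), (13, 39), (14, 35), (16, 8)])
v17: WRITE e=8  (e history now [(5, 17), (10, 30), (12, 28), (17, 8)])
READ c @v5: history=[(1, 50), (2, 50), (7, 33), (13, 39), (14, 35), (16, 8)] -> pick v2 -> 50
v18: WRITE e=14  (e history now [(5, 17), (10, 30), (12, 28), (17, 8), (18, 14)])
v19: WRITE d=5  (d history now [(19, 5)])
v20: WRITE a=25  (a history now [(3, 26), (6, 12), (8, 40), (11, 52), (15, 40), (20, 25)])
v21: WRITE a=27  (a history now [(3, 26), (6, 12), (8, 40), (11, 52), (15, 40), (20, 25), (21, 27)])
READ e @v8: history=[(5, 17), (10, 30), (12, 28), (17, 8), (18, 14)] -> pick v5 -> 17
v22: WRITE d=3  (d history now [(19, 5), (22, 3)])
v23: WRITE b=50  (b history now [(4, 6), (9, 17), (23, 50)])
READ a @v15: history=[(3, 26), (6, 12), (8, 40), (11, 52), (15, 40), (20, 25), (21, 27)] -> pick v15 -> 40
READ c @v11: history=[(1, 50), (2, 50), (7, 33), (13, 39), (14, 35), (16, 8)] -> pick v7 -> 33
v24: WRITE e=3  (e history now [(5, 17), (10, 30), (12, 28), (17, 8), (18, 14), (24, 3)])
v25: WRITE a=1  (a history now [(3, 26), (6, 12), (8, 40), (11, 52), (15, 40), (20, 25), (21, 27), (25, 1)])
READ c @v2: history=[(1, 50), (2, 50), (7, 33), (13, 39), (14, 35), (16, 8)] -> pick v2 -> 50
v26: WRITE b=54  (b history now [(4, 6), (9, 17), (23, 50), (26, 54)])
v27: WRITE c=0  (c history now [(1, 50), (2, 50), (7, 33), (13, 39), (14, 35), (16, 8), (27, 0)])
READ c @v6: history=[(1, 50), (2, 50), (7, 33), (13, 39), (14, 35), (16, 8), (27, 0)] -> pick v2 -> 50
READ b @v12: history=[(4, 6), (9, 17), (23, 50), (26, 54)] -> pick v9 -> 17
v28: WRITE e=46  (e history now [(5, 17), (10, 30), (12, 28), (17, 8), (18, 14), (24, 3), (28, 46)])
Read results in order: ['NONE', '6', 'NONE', '17', '50', '17', '40', '33', '50', '50', '17']
NONE count = 2

Answer: 2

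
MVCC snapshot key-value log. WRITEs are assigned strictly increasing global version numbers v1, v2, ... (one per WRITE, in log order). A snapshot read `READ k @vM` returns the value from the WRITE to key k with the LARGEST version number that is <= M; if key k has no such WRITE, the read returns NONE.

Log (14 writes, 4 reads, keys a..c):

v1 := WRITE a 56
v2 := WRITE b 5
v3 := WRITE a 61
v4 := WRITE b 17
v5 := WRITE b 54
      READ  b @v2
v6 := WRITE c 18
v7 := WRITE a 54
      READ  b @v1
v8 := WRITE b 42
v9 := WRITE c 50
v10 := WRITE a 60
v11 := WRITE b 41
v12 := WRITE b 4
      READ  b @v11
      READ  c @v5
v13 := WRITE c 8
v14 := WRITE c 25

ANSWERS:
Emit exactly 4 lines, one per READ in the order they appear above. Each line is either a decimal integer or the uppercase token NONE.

v1: WRITE a=56  (a history now [(1, 56)])
v2: WRITE b=5  (b history now [(2, 5)])
v3: WRITE a=61  (a history now [(1, 56), (3, 61)])
v4: WRITE b=17  (b history now [(2, 5), (4, 17)])
v5: WRITE b=54  (b history now [(2, 5), (4, 17), (5, 54)])
READ b @v2: history=[(2, 5), (4, 17), (5, 54)] -> pick v2 -> 5
v6: WRITE c=18  (c history now [(6, 18)])
v7: WRITE a=54  (a history now [(1, 56), (3, 61), (7, 54)])
READ b @v1: history=[(2, 5), (4, 17), (5, 54)] -> no version <= 1 -> NONE
v8: WRITE b=42  (b history now [(2, 5), (4, 17), (5, 54), (8, 42)])
v9: WRITE c=50  (c history now [(6, 18), (9, 50)])
v10: WRITE a=60  (a history now [(1, 56), (3, 61), (7, 54), (10, 60)])
v11: WRITE b=41  (b history now [(2, 5), (4, 17), (5, 54), (8, 42), (11, 41)])
v12: WRITE b=4  (b history now [(2, 5), (4, 17), (5, 54), (8, 42), (11, 41), (12, 4)])
READ b @v11: history=[(2, 5), (4, 17), (5, 54), (8, 42), (11, 41), (12, 4)] -> pick v11 -> 41
READ c @v5: history=[(6, 18), (9, 50)] -> no version <= 5 -> NONE
v13: WRITE c=8  (c history now [(6, 18), (9, 50), (13, 8)])
v14: WRITE c=25  (c history now [(6, 18), (9, 50), (13, 8), (14, 25)])

Answer: 5
NONE
41
NONE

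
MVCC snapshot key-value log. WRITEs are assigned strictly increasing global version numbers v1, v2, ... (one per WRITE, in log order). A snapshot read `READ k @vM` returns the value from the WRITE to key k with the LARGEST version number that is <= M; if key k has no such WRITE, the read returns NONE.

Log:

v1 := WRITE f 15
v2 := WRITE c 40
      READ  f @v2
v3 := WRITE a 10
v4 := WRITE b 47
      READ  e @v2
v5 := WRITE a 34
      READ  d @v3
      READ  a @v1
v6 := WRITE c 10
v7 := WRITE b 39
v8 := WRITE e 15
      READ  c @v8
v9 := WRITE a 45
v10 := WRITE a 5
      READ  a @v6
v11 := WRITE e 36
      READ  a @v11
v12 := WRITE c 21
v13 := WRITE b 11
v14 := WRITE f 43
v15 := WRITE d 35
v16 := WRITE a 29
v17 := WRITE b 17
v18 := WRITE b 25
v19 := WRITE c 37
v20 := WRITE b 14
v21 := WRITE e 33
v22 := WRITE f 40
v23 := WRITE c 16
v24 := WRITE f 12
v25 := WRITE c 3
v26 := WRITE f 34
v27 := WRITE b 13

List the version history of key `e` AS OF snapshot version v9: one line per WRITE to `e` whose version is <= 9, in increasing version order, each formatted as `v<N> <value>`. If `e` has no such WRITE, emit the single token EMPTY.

Answer: v8 15

Derivation:
Scan writes for key=e with version <= 9:
  v1 WRITE f 15 -> skip
  v2 WRITE c 40 -> skip
  v3 WRITE a 10 -> skip
  v4 WRITE b 47 -> skip
  v5 WRITE a 34 -> skip
  v6 WRITE c 10 -> skip
  v7 WRITE b 39 -> skip
  v8 WRITE e 15 -> keep
  v9 WRITE a 45 -> skip
  v10 WRITE a 5 -> skip
  v11 WRITE e 36 -> drop (> snap)
  v12 WRITE c 21 -> skip
  v13 WRITE b 11 -> skip
  v14 WRITE f 43 -> skip
  v15 WRITE d 35 -> skip
  v16 WRITE a 29 -> skip
  v17 WRITE b 17 -> skip
  v18 WRITE b 25 -> skip
  v19 WRITE c 37 -> skip
  v20 WRITE b 14 -> skip
  v21 WRITE e 33 -> drop (> snap)
  v22 WRITE f 40 -> skip
  v23 WRITE c 16 -> skip
  v24 WRITE f 12 -> skip
  v25 WRITE c 3 -> skip
  v26 WRITE f 34 -> skip
  v27 WRITE b 13 -> skip
Collected: [(8, 15)]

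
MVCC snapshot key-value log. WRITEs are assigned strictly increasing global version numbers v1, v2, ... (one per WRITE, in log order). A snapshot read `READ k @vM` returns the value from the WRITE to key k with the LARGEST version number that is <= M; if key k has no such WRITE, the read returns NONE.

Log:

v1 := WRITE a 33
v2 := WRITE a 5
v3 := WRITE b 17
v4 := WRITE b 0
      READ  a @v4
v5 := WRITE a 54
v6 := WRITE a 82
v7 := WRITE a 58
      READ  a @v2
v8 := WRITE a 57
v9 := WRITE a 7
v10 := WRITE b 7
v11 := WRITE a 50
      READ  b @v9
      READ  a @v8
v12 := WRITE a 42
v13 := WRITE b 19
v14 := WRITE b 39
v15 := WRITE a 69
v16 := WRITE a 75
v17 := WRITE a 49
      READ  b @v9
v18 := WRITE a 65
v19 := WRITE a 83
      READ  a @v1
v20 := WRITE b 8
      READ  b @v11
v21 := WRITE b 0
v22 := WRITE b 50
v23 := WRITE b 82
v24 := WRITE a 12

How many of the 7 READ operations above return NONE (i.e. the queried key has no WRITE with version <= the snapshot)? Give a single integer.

Answer: 0

Derivation:
v1: WRITE a=33  (a history now [(1, 33)])
v2: WRITE a=5  (a history now [(1, 33), (2, 5)])
v3: WRITE b=17  (b history now [(3, 17)])
v4: WRITE b=0  (b history now [(3, 17), (4, 0)])
READ a @v4: history=[(1, 33), (2, 5)] -> pick v2 -> 5
v5: WRITE a=54  (a history now [(1, 33), (2, 5), (5, 54)])
v6: WRITE a=82  (a history now [(1, 33), (2, 5), (5, 54), (6, 82)])
v7: WRITE a=58  (a history now [(1, 33), (2, 5), (5, 54), (6, 82), (7, 58)])
READ a @v2: history=[(1, 33), (2, 5), (5, 54), (6, 82), (7, 58)] -> pick v2 -> 5
v8: WRITE a=57  (a history now [(1, 33), (2, 5), (5, 54), (6, 82), (7, 58), (8, 57)])
v9: WRITE a=7  (a history now [(1, 33), (2, 5), (5, 54), (6, 82), (7, 58), (8, 57), (9, 7)])
v10: WRITE b=7  (b history now [(3, 17), (4, 0), (10, 7)])
v11: WRITE a=50  (a history now [(1, 33), (2, 5), (5, 54), (6, 82), (7, 58), (8, 57), (9, 7), (11, 50)])
READ b @v9: history=[(3, 17), (4, 0), (10, 7)] -> pick v4 -> 0
READ a @v8: history=[(1, 33), (2, 5), (5, 54), (6, 82), (7, 58), (8, 57), (9, 7), (11, 50)] -> pick v8 -> 57
v12: WRITE a=42  (a history now [(1, 33), (2, 5), (5, 54), (6, 82), (7, 58), (8, 57), (9, 7), (11, 50), (12, 42)])
v13: WRITE b=19  (b history now [(3, 17), (4, 0), (10, 7), (13, 19)])
v14: WRITE b=39  (b history now [(3, 17), (4, 0), (10, 7), (13, 19), (14, 39)])
v15: WRITE a=69  (a history now [(1, 33), (2, 5), (5, 54), (6, 82), (7, 58), (8, 57), (9, 7), (11, 50), (12, 42), (15, 69)])
v16: WRITE a=75  (a history now [(1, 33), (2, 5), (5, 54), (6, 82), (7, 58), (8, 57), (9, 7), (11, 50), (12, 42), (15, 69), (16, 75)])
v17: WRITE a=49  (a history now [(1, 33), (2, 5), (5, 54), (6, 82), (7, 58), (8, 57), (9, 7), (11, 50), (12, 42), (15, 69), (16, 75), (17, 49)])
READ b @v9: history=[(3, 17), (4, 0), (10, 7), (13, 19), (14, 39)] -> pick v4 -> 0
v18: WRITE a=65  (a history now [(1, 33), (2, 5), (5, 54), (6, 82), (7, 58), (8, 57), (9, 7), (11, 50), (12, 42), (15, 69), (16, 75), (17, 49), (18, 65)])
v19: WRITE a=83  (a history now [(1, 33), (2, 5), (5, 54), (6, 82), (7, 58), (8, 57), (9, 7), (11, 50), (12, 42), (15, 69), (16, 75), (17, 49), (18, 65), (19, 83)])
READ a @v1: history=[(1, 33), (2, 5), (5, 54), (6, 82), (7, 58), (8, 57), (9, 7), (11, 50), (12, 42), (15, 69), (16, 75), (17, 49), (18, 65), (19, 83)] -> pick v1 -> 33
v20: WRITE b=8  (b history now [(3, 17), (4, 0), (10, 7), (13, 19), (14, 39), (20, 8)])
READ b @v11: history=[(3, 17), (4, 0), (10, 7), (13, 19), (14, 39), (20, 8)] -> pick v10 -> 7
v21: WRITE b=0  (b history now [(3, 17), (4, 0), (10, 7), (13, 19), (14, 39), (20, 8), (21, 0)])
v22: WRITE b=50  (b history now [(3, 17), (4, 0), (10, 7), (13, 19), (14, 39), (20, 8), (21, 0), (22, 50)])
v23: WRITE b=82  (b history now [(3, 17), (4, 0), (10, 7), (13, 19), (14, 39), (20, 8), (21, 0), (22, 50), (23, 82)])
v24: WRITE a=12  (a history now [(1, 33), (2, 5), (5, 54), (6, 82), (7, 58), (8, 57), (9, 7), (11, 50), (12, 42), (15, 69), (16, 75), (17, 49), (18, 65), (19, 83), (24, 12)])
Read results in order: ['5', '5', '0', '57', '0', '33', '7']
NONE count = 0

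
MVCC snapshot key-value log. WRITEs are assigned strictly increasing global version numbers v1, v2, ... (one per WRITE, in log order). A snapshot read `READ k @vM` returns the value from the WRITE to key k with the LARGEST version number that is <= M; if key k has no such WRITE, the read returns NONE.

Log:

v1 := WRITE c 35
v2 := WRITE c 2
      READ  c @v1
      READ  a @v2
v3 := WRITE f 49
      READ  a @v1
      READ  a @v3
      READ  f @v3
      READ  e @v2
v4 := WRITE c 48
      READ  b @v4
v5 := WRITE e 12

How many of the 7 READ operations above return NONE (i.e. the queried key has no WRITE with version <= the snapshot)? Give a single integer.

v1: WRITE c=35  (c history now [(1, 35)])
v2: WRITE c=2  (c history now [(1, 35), (2, 2)])
READ c @v1: history=[(1, 35), (2, 2)] -> pick v1 -> 35
READ a @v2: history=[] -> no version <= 2 -> NONE
v3: WRITE f=49  (f history now [(3, 49)])
READ a @v1: history=[] -> no version <= 1 -> NONE
READ a @v3: history=[] -> no version <= 3 -> NONE
READ f @v3: history=[(3, 49)] -> pick v3 -> 49
READ e @v2: history=[] -> no version <= 2 -> NONE
v4: WRITE c=48  (c history now [(1, 35), (2, 2), (4, 48)])
READ b @v4: history=[] -> no version <= 4 -> NONE
v5: WRITE e=12  (e history now [(5, 12)])
Read results in order: ['35', 'NONE', 'NONE', 'NONE', '49', 'NONE', 'NONE']
NONE count = 5

Answer: 5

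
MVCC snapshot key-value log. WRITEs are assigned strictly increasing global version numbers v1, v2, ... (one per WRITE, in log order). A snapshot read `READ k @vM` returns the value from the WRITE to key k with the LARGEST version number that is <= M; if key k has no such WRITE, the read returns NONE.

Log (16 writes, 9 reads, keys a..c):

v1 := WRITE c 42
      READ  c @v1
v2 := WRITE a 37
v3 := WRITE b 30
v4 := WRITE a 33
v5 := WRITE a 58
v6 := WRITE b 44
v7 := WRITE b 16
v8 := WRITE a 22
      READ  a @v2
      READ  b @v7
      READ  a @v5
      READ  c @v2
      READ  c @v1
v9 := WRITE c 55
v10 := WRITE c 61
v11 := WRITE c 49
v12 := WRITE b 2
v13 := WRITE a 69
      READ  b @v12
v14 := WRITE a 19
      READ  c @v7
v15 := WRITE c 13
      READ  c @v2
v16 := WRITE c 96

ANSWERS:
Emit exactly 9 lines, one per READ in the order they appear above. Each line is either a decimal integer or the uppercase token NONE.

v1: WRITE c=42  (c history now [(1, 42)])
READ c @v1: history=[(1, 42)] -> pick v1 -> 42
v2: WRITE a=37  (a history now [(2, 37)])
v3: WRITE b=30  (b history now [(3, 30)])
v4: WRITE a=33  (a history now [(2, 37), (4, 33)])
v5: WRITE a=58  (a history now [(2, 37), (4, 33), (5, 58)])
v6: WRITE b=44  (b history now [(3, 30), (6, 44)])
v7: WRITE b=16  (b history now [(3, 30), (6, 44), (7, 16)])
v8: WRITE a=22  (a history now [(2, 37), (4, 33), (5, 58), (8, 22)])
READ a @v2: history=[(2, 37), (4, 33), (5, 58), (8, 22)] -> pick v2 -> 37
READ b @v7: history=[(3, 30), (6, 44), (7, 16)] -> pick v7 -> 16
READ a @v5: history=[(2, 37), (4, 33), (5, 58), (8, 22)] -> pick v5 -> 58
READ c @v2: history=[(1, 42)] -> pick v1 -> 42
READ c @v1: history=[(1, 42)] -> pick v1 -> 42
v9: WRITE c=55  (c history now [(1, 42), (9, 55)])
v10: WRITE c=61  (c history now [(1, 42), (9, 55), (10, 61)])
v11: WRITE c=49  (c history now [(1, 42), (9, 55), (10, 61), (11, 49)])
v12: WRITE b=2  (b history now [(3, 30), (6, 44), (7, 16), (12, 2)])
v13: WRITE a=69  (a history now [(2, 37), (4, 33), (5, 58), (8, 22), (13, 69)])
READ b @v12: history=[(3, 30), (6, 44), (7, 16), (12, 2)] -> pick v12 -> 2
v14: WRITE a=19  (a history now [(2, 37), (4, 33), (5, 58), (8, 22), (13, 69), (14, 19)])
READ c @v7: history=[(1, 42), (9, 55), (10, 61), (11, 49)] -> pick v1 -> 42
v15: WRITE c=13  (c history now [(1, 42), (9, 55), (10, 61), (11, 49), (15, 13)])
READ c @v2: history=[(1, 42), (9, 55), (10, 61), (11, 49), (15, 13)] -> pick v1 -> 42
v16: WRITE c=96  (c history now [(1, 42), (9, 55), (10, 61), (11, 49), (15, 13), (16, 96)])

Answer: 42
37
16
58
42
42
2
42
42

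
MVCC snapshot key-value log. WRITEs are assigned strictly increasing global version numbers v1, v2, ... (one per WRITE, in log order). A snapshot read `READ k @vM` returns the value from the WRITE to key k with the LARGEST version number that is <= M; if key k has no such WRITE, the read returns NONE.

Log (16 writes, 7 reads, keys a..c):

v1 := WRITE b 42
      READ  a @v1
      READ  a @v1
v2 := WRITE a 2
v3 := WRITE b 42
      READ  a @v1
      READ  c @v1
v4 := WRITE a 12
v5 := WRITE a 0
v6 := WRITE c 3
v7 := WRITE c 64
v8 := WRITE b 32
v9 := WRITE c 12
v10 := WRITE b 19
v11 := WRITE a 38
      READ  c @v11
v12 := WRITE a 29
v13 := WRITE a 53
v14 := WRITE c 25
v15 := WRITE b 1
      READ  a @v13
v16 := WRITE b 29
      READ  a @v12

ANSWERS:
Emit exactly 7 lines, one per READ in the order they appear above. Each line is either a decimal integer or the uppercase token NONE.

Answer: NONE
NONE
NONE
NONE
12
53
29

Derivation:
v1: WRITE b=42  (b history now [(1, 42)])
READ a @v1: history=[] -> no version <= 1 -> NONE
READ a @v1: history=[] -> no version <= 1 -> NONE
v2: WRITE a=2  (a history now [(2, 2)])
v3: WRITE b=42  (b history now [(1, 42), (3, 42)])
READ a @v1: history=[(2, 2)] -> no version <= 1 -> NONE
READ c @v1: history=[] -> no version <= 1 -> NONE
v4: WRITE a=12  (a history now [(2, 2), (4, 12)])
v5: WRITE a=0  (a history now [(2, 2), (4, 12), (5, 0)])
v6: WRITE c=3  (c history now [(6, 3)])
v7: WRITE c=64  (c history now [(6, 3), (7, 64)])
v8: WRITE b=32  (b history now [(1, 42), (3, 42), (8, 32)])
v9: WRITE c=12  (c history now [(6, 3), (7, 64), (9, 12)])
v10: WRITE b=19  (b history now [(1, 42), (3, 42), (8, 32), (10, 19)])
v11: WRITE a=38  (a history now [(2, 2), (4, 12), (5, 0), (11, 38)])
READ c @v11: history=[(6, 3), (7, 64), (9, 12)] -> pick v9 -> 12
v12: WRITE a=29  (a history now [(2, 2), (4, 12), (5, 0), (11, 38), (12, 29)])
v13: WRITE a=53  (a history now [(2, 2), (4, 12), (5, 0), (11, 38), (12, 29), (13, 53)])
v14: WRITE c=25  (c history now [(6, 3), (7, 64), (9, 12), (14, 25)])
v15: WRITE b=1  (b history now [(1, 42), (3, 42), (8, 32), (10, 19), (15, 1)])
READ a @v13: history=[(2, 2), (4, 12), (5, 0), (11, 38), (12, 29), (13, 53)] -> pick v13 -> 53
v16: WRITE b=29  (b history now [(1, 42), (3, 42), (8, 32), (10, 19), (15, 1), (16, 29)])
READ a @v12: history=[(2, 2), (4, 12), (5, 0), (11, 38), (12, 29), (13, 53)] -> pick v12 -> 29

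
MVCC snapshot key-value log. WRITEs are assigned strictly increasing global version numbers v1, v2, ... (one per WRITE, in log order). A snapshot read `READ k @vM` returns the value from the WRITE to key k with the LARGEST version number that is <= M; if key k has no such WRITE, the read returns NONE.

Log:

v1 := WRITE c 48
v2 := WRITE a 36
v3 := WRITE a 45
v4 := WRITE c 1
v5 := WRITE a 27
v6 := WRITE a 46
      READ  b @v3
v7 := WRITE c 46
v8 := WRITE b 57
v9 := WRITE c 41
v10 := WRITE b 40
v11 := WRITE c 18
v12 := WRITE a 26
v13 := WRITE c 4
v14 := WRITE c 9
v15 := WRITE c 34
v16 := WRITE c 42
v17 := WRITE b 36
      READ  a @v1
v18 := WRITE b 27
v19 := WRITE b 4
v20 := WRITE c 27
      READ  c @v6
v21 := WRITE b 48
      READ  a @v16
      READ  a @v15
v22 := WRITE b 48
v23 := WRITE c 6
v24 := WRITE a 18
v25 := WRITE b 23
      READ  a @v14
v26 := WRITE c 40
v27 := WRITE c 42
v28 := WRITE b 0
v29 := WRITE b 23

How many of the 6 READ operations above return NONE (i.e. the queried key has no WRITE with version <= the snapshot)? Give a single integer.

v1: WRITE c=48  (c history now [(1, 48)])
v2: WRITE a=36  (a history now [(2, 36)])
v3: WRITE a=45  (a history now [(2, 36), (3, 45)])
v4: WRITE c=1  (c history now [(1, 48), (4, 1)])
v5: WRITE a=27  (a history now [(2, 36), (3, 45), (5, 27)])
v6: WRITE a=46  (a history now [(2, 36), (3, 45), (5, 27), (6, 46)])
READ b @v3: history=[] -> no version <= 3 -> NONE
v7: WRITE c=46  (c history now [(1, 48), (4, 1), (7, 46)])
v8: WRITE b=57  (b history now [(8, 57)])
v9: WRITE c=41  (c history now [(1, 48), (4, 1), (7, 46), (9, 41)])
v10: WRITE b=40  (b history now [(8, 57), (10, 40)])
v11: WRITE c=18  (c history now [(1, 48), (4, 1), (7, 46), (9, 41), (11, 18)])
v12: WRITE a=26  (a history now [(2, 36), (3, 45), (5, 27), (6, 46), (12, 26)])
v13: WRITE c=4  (c history now [(1, 48), (4, 1), (7, 46), (9, 41), (11, 18), (13, 4)])
v14: WRITE c=9  (c history now [(1, 48), (4, 1), (7, 46), (9, 41), (11, 18), (13, 4), (14, 9)])
v15: WRITE c=34  (c history now [(1, 48), (4, 1), (7, 46), (9, 41), (11, 18), (13, 4), (14, 9), (15, 34)])
v16: WRITE c=42  (c history now [(1, 48), (4, 1), (7, 46), (9, 41), (11, 18), (13, 4), (14, 9), (15, 34), (16, 42)])
v17: WRITE b=36  (b history now [(8, 57), (10, 40), (17, 36)])
READ a @v1: history=[(2, 36), (3, 45), (5, 27), (6, 46), (12, 26)] -> no version <= 1 -> NONE
v18: WRITE b=27  (b history now [(8, 57), (10, 40), (17, 36), (18, 27)])
v19: WRITE b=4  (b history now [(8, 57), (10, 40), (17, 36), (18, 27), (19, 4)])
v20: WRITE c=27  (c history now [(1, 48), (4, 1), (7, 46), (9, 41), (11, 18), (13, 4), (14, 9), (15, 34), (16, 42), (20, 27)])
READ c @v6: history=[(1, 48), (4, 1), (7, 46), (9, 41), (11, 18), (13, 4), (14, 9), (15, 34), (16, 42), (20, 27)] -> pick v4 -> 1
v21: WRITE b=48  (b history now [(8, 57), (10, 40), (17, 36), (18, 27), (19, 4), (21, 48)])
READ a @v16: history=[(2, 36), (3, 45), (5, 27), (6, 46), (12, 26)] -> pick v12 -> 26
READ a @v15: history=[(2, 36), (3, 45), (5, 27), (6, 46), (12, 26)] -> pick v12 -> 26
v22: WRITE b=48  (b history now [(8, 57), (10, 40), (17, 36), (18, 27), (19, 4), (21, 48), (22, 48)])
v23: WRITE c=6  (c history now [(1, 48), (4, 1), (7, 46), (9, 41), (11, 18), (13, 4), (14, 9), (15, 34), (16, 42), (20, 27), (23, 6)])
v24: WRITE a=18  (a history now [(2, 36), (3, 45), (5, 27), (6, 46), (12, 26), (24, 18)])
v25: WRITE b=23  (b history now [(8, 57), (10, 40), (17, 36), (18, 27), (19, 4), (21, 48), (22, 48), (25, 23)])
READ a @v14: history=[(2, 36), (3, 45), (5, 27), (6, 46), (12, 26), (24, 18)] -> pick v12 -> 26
v26: WRITE c=40  (c history now [(1, 48), (4, 1), (7, 46), (9, 41), (11, 18), (13, 4), (14, 9), (15, 34), (16, 42), (20, 27), (23, 6), (26, 40)])
v27: WRITE c=42  (c history now [(1, 48), (4, 1), (7, 46), (9, 41), (11, 18), (13, 4), (14, 9), (15, 34), (16, 42), (20, 27), (23, 6), (26, 40), (27, 42)])
v28: WRITE b=0  (b history now [(8, 57), (10, 40), (17, 36), (18, 27), (19, 4), (21, 48), (22, 48), (25, 23), (28, 0)])
v29: WRITE b=23  (b history now [(8, 57), (10, 40), (17, 36), (18, 27), (19, 4), (21, 48), (22, 48), (25, 23), (28, 0), (29, 23)])
Read results in order: ['NONE', 'NONE', '1', '26', '26', '26']
NONE count = 2

Answer: 2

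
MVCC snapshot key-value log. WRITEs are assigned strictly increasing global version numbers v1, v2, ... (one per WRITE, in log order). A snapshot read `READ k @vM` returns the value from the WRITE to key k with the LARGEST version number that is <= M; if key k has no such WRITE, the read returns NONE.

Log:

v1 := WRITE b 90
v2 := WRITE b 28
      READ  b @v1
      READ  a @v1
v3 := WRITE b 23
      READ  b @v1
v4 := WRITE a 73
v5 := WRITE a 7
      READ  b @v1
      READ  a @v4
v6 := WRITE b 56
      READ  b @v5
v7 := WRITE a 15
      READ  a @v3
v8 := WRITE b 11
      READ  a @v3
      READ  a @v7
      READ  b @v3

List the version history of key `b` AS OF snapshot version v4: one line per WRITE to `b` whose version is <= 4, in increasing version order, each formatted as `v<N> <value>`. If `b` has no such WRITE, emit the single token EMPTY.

Scan writes for key=b with version <= 4:
  v1 WRITE b 90 -> keep
  v2 WRITE b 28 -> keep
  v3 WRITE b 23 -> keep
  v4 WRITE a 73 -> skip
  v5 WRITE a 7 -> skip
  v6 WRITE b 56 -> drop (> snap)
  v7 WRITE a 15 -> skip
  v8 WRITE b 11 -> drop (> snap)
Collected: [(1, 90), (2, 28), (3, 23)]

Answer: v1 90
v2 28
v3 23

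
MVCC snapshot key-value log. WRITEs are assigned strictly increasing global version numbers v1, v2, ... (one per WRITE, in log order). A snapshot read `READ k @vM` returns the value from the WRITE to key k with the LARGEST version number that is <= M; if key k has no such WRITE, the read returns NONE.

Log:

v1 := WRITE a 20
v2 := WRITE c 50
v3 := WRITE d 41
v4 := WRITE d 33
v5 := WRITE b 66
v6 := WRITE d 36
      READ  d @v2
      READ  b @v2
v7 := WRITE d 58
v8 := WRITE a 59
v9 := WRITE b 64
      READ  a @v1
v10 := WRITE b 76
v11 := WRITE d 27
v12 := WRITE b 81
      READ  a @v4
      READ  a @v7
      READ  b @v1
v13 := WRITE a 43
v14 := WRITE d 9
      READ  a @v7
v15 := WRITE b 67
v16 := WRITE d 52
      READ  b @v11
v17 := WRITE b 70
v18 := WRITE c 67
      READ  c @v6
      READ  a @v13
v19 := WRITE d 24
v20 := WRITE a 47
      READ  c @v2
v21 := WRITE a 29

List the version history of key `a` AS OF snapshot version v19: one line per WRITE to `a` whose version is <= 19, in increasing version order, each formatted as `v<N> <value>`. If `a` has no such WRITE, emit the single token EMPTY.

Scan writes for key=a with version <= 19:
  v1 WRITE a 20 -> keep
  v2 WRITE c 50 -> skip
  v3 WRITE d 41 -> skip
  v4 WRITE d 33 -> skip
  v5 WRITE b 66 -> skip
  v6 WRITE d 36 -> skip
  v7 WRITE d 58 -> skip
  v8 WRITE a 59 -> keep
  v9 WRITE b 64 -> skip
  v10 WRITE b 76 -> skip
  v11 WRITE d 27 -> skip
  v12 WRITE b 81 -> skip
  v13 WRITE a 43 -> keep
  v14 WRITE d 9 -> skip
  v15 WRITE b 67 -> skip
  v16 WRITE d 52 -> skip
  v17 WRITE b 70 -> skip
  v18 WRITE c 67 -> skip
  v19 WRITE d 24 -> skip
  v20 WRITE a 47 -> drop (> snap)
  v21 WRITE a 29 -> drop (> snap)
Collected: [(1, 20), (8, 59), (13, 43)]

Answer: v1 20
v8 59
v13 43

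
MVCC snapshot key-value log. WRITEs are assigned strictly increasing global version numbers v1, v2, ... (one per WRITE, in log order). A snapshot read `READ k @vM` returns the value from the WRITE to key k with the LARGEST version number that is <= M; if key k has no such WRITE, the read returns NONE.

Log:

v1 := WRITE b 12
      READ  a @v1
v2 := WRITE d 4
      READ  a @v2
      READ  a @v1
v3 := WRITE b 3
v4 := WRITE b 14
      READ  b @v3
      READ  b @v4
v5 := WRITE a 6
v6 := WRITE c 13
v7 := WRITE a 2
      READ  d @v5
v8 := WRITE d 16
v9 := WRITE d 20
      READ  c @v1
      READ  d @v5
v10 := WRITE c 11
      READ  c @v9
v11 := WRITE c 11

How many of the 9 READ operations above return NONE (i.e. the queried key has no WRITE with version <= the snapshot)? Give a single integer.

v1: WRITE b=12  (b history now [(1, 12)])
READ a @v1: history=[] -> no version <= 1 -> NONE
v2: WRITE d=4  (d history now [(2, 4)])
READ a @v2: history=[] -> no version <= 2 -> NONE
READ a @v1: history=[] -> no version <= 1 -> NONE
v3: WRITE b=3  (b history now [(1, 12), (3, 3)])
v4: WRITE b=14  (b history now [(1, 12), (3, 3), (4, 14)])
READ b @v3: history=[(1, 12), (3, 3), (4, 14)] -> pick v3 -> 3
READ b @v4: history=[(1, 12), (3, 3), (4, 14)] -> pick v4 -> 14
v5: WRITE a=6  (a history now [(5, 6)])
v6: WRITE c=13  (c history now [(6, 13)])
v7: WRITE a=2  (a history now [(5, 6), (7, 2)])
READ d @v5: history=[(2, 4)] -> pick v2 -> 4
v8: WRITE d=16  (d history now [(2, 4), (8, 16)])
v9: WRITE d=20  (d history now [(2, 4), (8, 16), (9, 20)])
READ c @v1: history=[(6, 13)] -> no version <= 1 -> NONE
READ d @v5: history=[(2, 4), (8, 16), (9, 20)] -> pick v2 -> 4
v10: WRITE c=11  (c history now [(6, 13), (10, 11)])
READ c @v9: history=[(6, 13), (10, 11)] -> pick v6 -> 13
v11: WRITE c=11  (c history now [(6, 13), (10, 11), (11, 11)])
Read results in order: ['NONE', 'NONE', 'NONE', '3', '14', '4', 'NONE', '4', '13']
NONE count = 4

Answer: 4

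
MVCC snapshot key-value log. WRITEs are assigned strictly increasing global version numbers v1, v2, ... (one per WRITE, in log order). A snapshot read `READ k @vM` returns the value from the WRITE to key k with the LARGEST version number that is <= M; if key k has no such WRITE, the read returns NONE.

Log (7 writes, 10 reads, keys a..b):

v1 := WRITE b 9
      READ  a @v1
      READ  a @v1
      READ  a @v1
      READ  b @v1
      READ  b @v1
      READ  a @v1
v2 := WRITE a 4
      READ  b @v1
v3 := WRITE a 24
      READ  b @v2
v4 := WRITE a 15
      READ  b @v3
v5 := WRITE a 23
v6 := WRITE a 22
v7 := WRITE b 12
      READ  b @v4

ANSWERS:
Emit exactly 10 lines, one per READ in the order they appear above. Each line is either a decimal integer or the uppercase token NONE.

Answer: NONE
NONE
NONE
9
9
NONE
9
9
9
9

Derivation:
v1: WRITE b=9  (b history now [(1, 9)])
READ a @v1: history=[] -> no version <= 1 -> NONE
READ a @v1: history=[] -> no version <= 1 -> NONE
READ a @v1: history=[] -> no version <= 1 -> NONE
READ b @v1: history=[(1, 9)] -> pick v1 -> 9
READ b @v1: history=[(1, 9)] -> pick v1 -> 9
READ a @v1: history=[] -> no version <= 1 -> NONE
v2: WRITE a=4  (a history now [(2, 4)])
READ b @v1: history=[(1, 9)] -> pick v1 -> 9
v3: WRITE a=24  (a history now [(2, 4), (3, 24)])
READ b @v2: history=[(1, 9)] -> pick v1 -> 9
v4: WRITE a=15  (a history now [(2, 4), (3, 24), (4, 15)])
READ b @v3: history=[(1, 9)] -> pick v1 -> 9
v5: WRITE a=23  (a history now [(2, 4), (3, 24), (4, 15), (5, 23)])
v6: WRITE a=22  (a history now [(2, 4), (3, 24), (4, 15), (5, 23), (6, 22)])
v7: WRITE b=12  (b history now [(1, 9), (7, 12)])
READ b @v4: history=[(1, 9), (7, 12)] -> pick v1 -> 9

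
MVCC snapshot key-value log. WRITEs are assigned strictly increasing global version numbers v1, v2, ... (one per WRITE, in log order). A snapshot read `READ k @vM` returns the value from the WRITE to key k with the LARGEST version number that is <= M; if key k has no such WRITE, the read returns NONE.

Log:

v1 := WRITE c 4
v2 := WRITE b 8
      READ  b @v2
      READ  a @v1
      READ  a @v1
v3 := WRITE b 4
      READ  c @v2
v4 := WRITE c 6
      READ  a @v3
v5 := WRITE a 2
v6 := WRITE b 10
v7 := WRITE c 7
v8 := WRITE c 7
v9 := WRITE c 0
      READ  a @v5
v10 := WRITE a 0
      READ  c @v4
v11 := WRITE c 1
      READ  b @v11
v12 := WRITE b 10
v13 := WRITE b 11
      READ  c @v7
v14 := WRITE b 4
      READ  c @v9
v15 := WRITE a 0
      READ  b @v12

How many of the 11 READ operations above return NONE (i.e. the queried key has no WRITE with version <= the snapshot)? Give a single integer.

v1: WRITE c=4  (c history now [(1, 4)])
v2: WRITE b=8  (b history now [(2, 8)])
READ b @v2: history=[(2, 8)] -> pick v2 -> 8
READ a @v1: history=[] -> no version <= 1 -> NONE
READ a @v1: history=[] -> no version <= 1 -> NONE
v3: WRITE b=4  (b history now [(2, 8), (3, 4)])
READ c @v2: history=[(1, 4)] -> pick v1 -> 4
v4: WRITE c=6  (c history now [(1, 4), (4, 6)])
READ a @v3: history=[] -> no version <= 3 -> NONE
v5: WRITE a=2  (a history now [(5, 2)])
v6: WRITE b=10  (b history now [(2, 8), (3, 4), (6, 10)])
v7: WRITE c=7  (c history now [(1, 4), (4, 6), (7, 7)])
v8: WRITE c=7  (c history now [(1, 4), (4, 6), (7, 7), (8, 7)])
v9: WRITE c=0  (c history now [(1, 4), (4, 6), (7, 7), (8, 7), (9, 0)])
READ a @v5: history=[(5, 2)] -> pick v5 -> 2
v10: WRITE a=0  (a history now [(5, 2), (10, 0)])
READ c @v4: history=[(1, 4), (4, 6), (7, 7), (8, 7), (9, 0)] -> pick v4 -> 6
v11: WRITE c=1  (c history now [(1, 4), (4, 6), (7, 7), (8, 7), (9, 0), (11, 1)])
READ b @v11: history=[(2, 8), (3, 4), (6, 10)] -> pick v6 -> 10
v12: WRITE b=10  (b history now [(2, 8), (3, 4), (6, 10), (12, 10)])
v13: WRITE b=11  (b history now [(2, 8), (3, 4), (6, 10), (12, 10), (13, 11)])
READ c @v7: history=[(1, 4), (4, 6), (7, 7), (8, 7), (9, 0), (11, 1)] -> pick v7 -> 7
v14: WRITE b=4  (b history now [(2, 8), (3, 4), (6, 10), (12, 10), (13, 11), (14, 4)])
READ c @v9: history=[(1, 4), (4, 6), (7, 7), (8, 7), (9, 0), (11, 1)] -> pick v9 -> 0
v15: WRITE a=0  (a history now [(5, 2), (10, 0), (15, 0)])
READ b @v12: history=[(2, 8), (3, 4), (6, 10), (12, 10), (13, 11), (14, 4)] -> pick v12 -> 10
Read results in order: ['8', 'NONE', 'NONE', '4', 'NONE', '2', '6', '10', '7', '0', '10']
NONE count = 3

Answer: 3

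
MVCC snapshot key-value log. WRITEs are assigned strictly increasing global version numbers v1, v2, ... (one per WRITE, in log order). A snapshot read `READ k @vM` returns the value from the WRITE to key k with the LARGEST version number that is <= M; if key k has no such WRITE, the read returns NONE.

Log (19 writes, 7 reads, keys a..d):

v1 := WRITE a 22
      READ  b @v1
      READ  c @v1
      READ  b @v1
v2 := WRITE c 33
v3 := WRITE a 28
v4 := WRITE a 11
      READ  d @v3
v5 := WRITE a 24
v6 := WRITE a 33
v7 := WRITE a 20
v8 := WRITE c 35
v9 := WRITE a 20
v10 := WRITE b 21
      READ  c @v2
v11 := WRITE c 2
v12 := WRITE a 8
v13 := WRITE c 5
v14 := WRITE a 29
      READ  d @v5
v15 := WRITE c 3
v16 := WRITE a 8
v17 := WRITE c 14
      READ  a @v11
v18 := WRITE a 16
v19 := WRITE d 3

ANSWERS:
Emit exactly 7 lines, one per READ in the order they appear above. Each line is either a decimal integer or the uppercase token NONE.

v1: WRITE a=22  (a history now [(1, 22)])
READ b @v1: history=[] -> no version <= 1 -> NONE
READ c @v1: history=[] -> no version <= 1 -> NONE
READ b @v1: history=[] -> no version <= 1 -> NONE
v2: WRITE c=33  (c history now [(2, 33)])
v3: WRITE a=28  (a history now [(1, 22), (3, 28)])
v4: WRITE a=11  (a history now [(1, 22), (3, 28), (4, 11)])
READ d @v3: history=[] -> no version <= 3 -> NONE
v5: WRITE a=24  (a history now [(1, 22), (3, 28), (4, 11), (5, 24)])
v6: WRITE a=33  (a history now [(1, 22), (3, 28), (4, 11), (5, 24), (6, 33)])
v7: WRITE a=20  (a history now [(1, 22), (3, 28), (4, 11), (5, 24), (6, 33), (7, 20)])
v8: WRITE c=35  (c history now [(2, 33), (8, 35)])
v9: WRITE a=20  (a history now [(1, 22), (3, 28), (4, 11), (5, 24), (6, 33), (7, 20), (9, 20)])
v10: WRITE b=21  (b history now [(10, 21)])
READ c @v2: history=[(2, 33), (8, 35)] -> pick v2 -> 33
v11: WRITE c=2  (c history now [(2, 33), (8, 35), (11, 2)])
v12: WRITE a=8  (a history now [(1, 22), (3, 28), (4, 11), (5, 24), (6, 33), (7, 20), (9, 20), (12, 8)])
v13: WRITE c=5  (c history now [(2, 33), (8, 35), (11, 2), (13, 5)])
v14: WRITE a=29  (a history now [(1, 22), (3, 28), (4, 11), (5, 24), (6, 33), (7, 20), (9, 20), (12, 8), (14, 29)])
READ d @v5: history=[] -> no version <= 5 -> NONE
v15: WRITE c=3  (c history now [(2, 33), (8, 35), (11, 2), (13, 5), (15, 3)])
v16: WRITE a=8  (a history now [(1, 22), (3, 28), (4, 11), (5, 24), (6, 33), (7, 20), (9, 20), (12, 8), (14, 29), (16, 8)])
v17: WRITE c=14  (c history now [(2, 33), (8, 35), (11, 2), (13, 5), (15, 3), (17, 14)])
READ a @v11: history=[(1, 22), (3, 28), (4, 11), (5, 24), (6, 33), (7, 20), (9, 20), (12, 8), (14, 29), (16, 8)] -> pick v9 -> 20
v18: WRITE a=16  (a history now [(1, 22), (3, 28), (4, 11), (5, 24), (6, 33), (7, 20), (9, 20), (12, 8), (14, 29), (16, 8), (18, 16)])
v19: WRITE d=3  (d history now [(19, 3)])

Answer: NONE
NONE
NONE
NONE
33
NONE
20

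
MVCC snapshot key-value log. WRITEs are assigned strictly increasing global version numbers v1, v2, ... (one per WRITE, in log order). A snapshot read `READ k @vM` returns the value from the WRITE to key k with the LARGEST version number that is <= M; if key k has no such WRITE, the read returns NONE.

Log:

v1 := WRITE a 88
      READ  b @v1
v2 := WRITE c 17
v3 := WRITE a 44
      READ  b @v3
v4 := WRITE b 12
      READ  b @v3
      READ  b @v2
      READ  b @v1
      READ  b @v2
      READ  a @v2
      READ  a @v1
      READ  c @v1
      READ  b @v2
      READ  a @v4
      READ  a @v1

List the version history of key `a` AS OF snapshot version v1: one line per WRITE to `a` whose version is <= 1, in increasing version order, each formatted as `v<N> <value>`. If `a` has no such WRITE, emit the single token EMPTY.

Answer: v1 88

Derivation:
Scan writes for key=a with version <= 1:
  v1 WRITE a 88 -> keep
  v2 WRITE c 17 -> skip
  v3 WRITE a 44 -> drop (> snap)
  v4 WRITE b 12 -> skip
Collected: [(1, 88)]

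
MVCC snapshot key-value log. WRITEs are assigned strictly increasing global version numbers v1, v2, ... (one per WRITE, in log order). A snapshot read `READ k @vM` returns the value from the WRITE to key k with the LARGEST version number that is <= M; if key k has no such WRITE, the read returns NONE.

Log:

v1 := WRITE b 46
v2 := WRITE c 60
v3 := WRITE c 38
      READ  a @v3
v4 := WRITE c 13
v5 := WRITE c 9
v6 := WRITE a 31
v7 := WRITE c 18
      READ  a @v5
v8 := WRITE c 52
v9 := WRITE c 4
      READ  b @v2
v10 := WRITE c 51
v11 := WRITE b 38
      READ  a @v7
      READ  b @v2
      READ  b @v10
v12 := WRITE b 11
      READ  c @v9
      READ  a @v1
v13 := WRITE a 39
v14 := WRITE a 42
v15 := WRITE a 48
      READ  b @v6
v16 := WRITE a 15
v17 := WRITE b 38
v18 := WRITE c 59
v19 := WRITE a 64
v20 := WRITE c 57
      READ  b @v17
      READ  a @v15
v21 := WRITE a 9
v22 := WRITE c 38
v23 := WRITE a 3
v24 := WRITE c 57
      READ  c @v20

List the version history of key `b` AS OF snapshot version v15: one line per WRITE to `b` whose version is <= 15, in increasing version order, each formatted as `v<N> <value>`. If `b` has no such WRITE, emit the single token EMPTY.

Answer: v1 46
v11 38
v12 11

Derivation:
Scan writes for key=b with version <= 15:
  v1 WRITE b 46 -> keep
  v2 WRITE c 60 -> skip
  v3 WRITE c 38 -> skip
  v4 WRITE c 13 -> skip
  v5 WRITE c 9 -> skip
  v6 WRITE a 31 -> skip
  v7 WRITE c 18 -> skip
  v8 WRITE c 52 -> skip
  v9 WRITE c 4 -> skip
  v10 WRITE c 51 -> skip
  v11 WRITE b 38 -> keep
  v12 WRITE b 11 -> keep
  v13 WRITE a 39 -> skip
  v14 WRITE a 42 -> skip
  v15 WRITE a 48 -> skip
  v16 WRITE a 15 -> skip
  v17 WRITE b 38 -> drop (> snap)
  v18 WRITE c 59 -> skip
  v19 WRITE a 64 -> skip
  v20 WRITE c 57 -> skip
  v21 WRITE a 9 -> skip
  v22 WRITE c 38 -> skip
  v23 WRITE a 3 -> skip
  v24 WRITE c 57 -> skip
Collected: [(1, 46), (11, 38), (12, 11)]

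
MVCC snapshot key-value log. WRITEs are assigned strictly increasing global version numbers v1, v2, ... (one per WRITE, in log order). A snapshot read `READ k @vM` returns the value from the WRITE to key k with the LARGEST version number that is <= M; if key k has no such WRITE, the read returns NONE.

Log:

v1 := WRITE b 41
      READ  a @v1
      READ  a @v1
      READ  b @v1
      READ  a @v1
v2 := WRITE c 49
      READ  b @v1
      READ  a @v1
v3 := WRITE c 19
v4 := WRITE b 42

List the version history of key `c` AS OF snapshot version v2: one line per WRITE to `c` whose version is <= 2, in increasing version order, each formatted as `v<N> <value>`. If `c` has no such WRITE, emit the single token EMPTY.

Scan writes for key=c with version <= 2:
  v1 WRITE b 41 -> skip
  v2 WRITE c 49 -> keep
  v3 WRITE c 19 -> drop (> snap)
  v4 WRITE b 42 -> skip
Collected: [(2, 49)]

Answer: v2 49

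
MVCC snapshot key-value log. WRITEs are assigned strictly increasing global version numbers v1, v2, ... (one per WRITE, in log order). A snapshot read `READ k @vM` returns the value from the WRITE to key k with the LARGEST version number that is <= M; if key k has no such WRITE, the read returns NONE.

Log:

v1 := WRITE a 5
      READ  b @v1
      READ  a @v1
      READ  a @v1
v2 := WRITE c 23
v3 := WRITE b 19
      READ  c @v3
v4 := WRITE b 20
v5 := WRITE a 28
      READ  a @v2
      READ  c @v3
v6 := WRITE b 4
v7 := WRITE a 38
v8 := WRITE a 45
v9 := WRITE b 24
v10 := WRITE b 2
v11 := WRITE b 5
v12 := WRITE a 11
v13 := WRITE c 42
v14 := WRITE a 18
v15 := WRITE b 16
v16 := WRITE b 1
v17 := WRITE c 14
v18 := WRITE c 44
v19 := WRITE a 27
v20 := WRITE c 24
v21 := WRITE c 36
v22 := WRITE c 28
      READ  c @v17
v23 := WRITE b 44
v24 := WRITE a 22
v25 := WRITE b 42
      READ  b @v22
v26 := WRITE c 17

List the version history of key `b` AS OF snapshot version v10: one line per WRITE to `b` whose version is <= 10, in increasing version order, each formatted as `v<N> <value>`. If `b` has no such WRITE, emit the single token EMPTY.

Answer: v3 19
v4 20
v6 4
v9 24
v10 2

Derivation:
Scan writes for key=b with version <= 10:
  v1 WRITE a 5 -> skip
  v2 WRITE c 23 -> skip
  v3 WRITE b 19 -> keep
  v4 WRITE b 20 -> keep
  v5 WRITE a 28 -> skip
  v6 WRITE b 4 -> keep
  v7 WRITE a 38 -> skip
  v8 WRITE a 45 -> skip
  v9 WRITE b 24 -> keep
  v10 WRITE b 2 -> keep
  v11 WRITE b 5 -> drop (> snap)
  v12 WRITE a 11 -> skip
  v13 WRITE c 42 -> skip
  v14 WRITE a 18 -> skip
  v15 WRITE b 16 -> drop (> snap)
  v16 WRITE b 1 -> drop (> snap)
  v17 WRITE c 14 -> skip
  v18 WRITE c 44 -> skip
  v19 WRITE a 27 -> skip
  v20 WRITE c 24 -> skip
  v21 WRITE c 36 -> skip
  v22 WRITE c 28 -> skip
  v23 WRITE b 44 -> drop (> snap)
  v24 WRITE a 22 -> skip
  v25 WRITE b 42 -> drop (> snap)
  v26 WRITE c 17 -> skip
Collected: [(3, 19), (4, 20), (6, 4), (9, 24), (10, 2)]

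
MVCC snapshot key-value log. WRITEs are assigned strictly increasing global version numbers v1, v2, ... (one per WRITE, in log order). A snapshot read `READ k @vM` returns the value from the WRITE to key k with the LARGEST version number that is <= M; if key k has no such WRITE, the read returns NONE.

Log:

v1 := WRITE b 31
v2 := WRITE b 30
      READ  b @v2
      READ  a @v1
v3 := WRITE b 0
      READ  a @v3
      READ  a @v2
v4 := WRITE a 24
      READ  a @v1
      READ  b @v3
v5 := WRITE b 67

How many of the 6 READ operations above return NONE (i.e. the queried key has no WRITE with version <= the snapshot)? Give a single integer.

Answer: 4

Derivation:
v1: WRITE b=31  (b history now [(1, 31)])
v2: WRITE b=30  (b history now [(1, 31), (2, 30)])
READ b @v2: history=[(1, 31), (2, 30)] -> pick v2 -> 30
READ a @v1: history=[] -> no version <= 1 -> NONE
v3: WRITE b=0  (b history now [(1, 31), (2, 30), (3, 0)])
READ a @v3: history=[] -> no version <= 3 -> NONE
READ a @v2: history=[] -> no version <= 2 -> NONE
v4: WRITE a=24  (a history now [(4, 24)])
READ a @v1: history=[(4, 24)] -> no version <= 1 -> NONE
READ b @v3: history=[(1, 31), (2, 30), (3, 0)] -> pick v3 -> 0
v5: WRITE b=67  (b history now [(1, 31), (2, 30), (3, 0), (5, 67)])
Read results in order: ['30', 'NONE', 'NONE', 'NONE', 'NONE', '0']
NONE count = 4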